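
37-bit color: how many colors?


Colors = 2^bits = 2^37
= 137,438,953,472 colors


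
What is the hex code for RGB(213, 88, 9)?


R = 213 → D5 (hex)
G = 88 → 58 (hex)
B = 9 → 09 (hex)
Hex = #D55809


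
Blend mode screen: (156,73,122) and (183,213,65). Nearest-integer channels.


Screen: C = 255 - (255-A)×(255-B)/255, rounded to nearest integer
R: 255 - (255-156)×(255-183)/255 = 255 - 7128/255 ≈ 255 - 27.953 = 227.047 → 227
G: 255 - (255-73)×(255-213)/255 = 255 - 7644/255 ≈ 255 - 29.976 = 225.024 → 225
B: 255 - (255-122)×(255-65)/255 = 255 - 25270/255 ≈ 255 - 99.098 = 155.902 → 156
= RGB(227, 225, 156)


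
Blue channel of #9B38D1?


Color: #9B38D1
R = 9B = 155
G = 38 = 56
B = D1 = 209
Blue = 209


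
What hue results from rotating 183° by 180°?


New hue = (H + rotation) mod 360
New hue = (183 + 180) mod 360
= 363 mod 360
= 3°


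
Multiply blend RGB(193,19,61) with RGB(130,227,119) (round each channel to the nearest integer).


Multiply: C = A×B/255, rounded to nearest integer
R: 193×130/255 = 25090/255 ≈ 98.392 → 98
G: 19×227/255 = 4313/255 ≈ 16.914 → 17
B: 61×119/255 = 7259/255 ≈ 28.467 → 28
= RGB(98, 17, 28)


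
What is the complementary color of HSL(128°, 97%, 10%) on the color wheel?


Complement = opposite side of color wheel = hue + 180°
H' = (128 + 180) mod 360 = 308°
S and L unchanged.
= HSL(308°, 97%, 10%)


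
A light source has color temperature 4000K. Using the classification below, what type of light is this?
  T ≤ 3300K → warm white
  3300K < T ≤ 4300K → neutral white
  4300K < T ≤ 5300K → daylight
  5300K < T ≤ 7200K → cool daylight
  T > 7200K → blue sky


Temperature: 4000K
3300K < 4000K ≤ 4300K → neutral white
Classification: neutral white


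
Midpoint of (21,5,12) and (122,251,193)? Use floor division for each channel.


Midpoint: each channel = ⌊(C₁+C₂)/2⌋
R: ⌊(21+122)/2⌋ = 71
G: ⌊(5+251)/2⌋ = 128
B: ⌊(12+193)/2⌋ = 102
= RGB(71, 128, 102)


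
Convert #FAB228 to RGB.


FA → 250 (R)
B2 → 178 (G)
28 → 40 (B)
= RGB(250, 178, 40)


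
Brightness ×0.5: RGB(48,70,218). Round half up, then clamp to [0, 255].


Multiply each channel by 0.5, round half up, clamp to [0, 255]
R: 48×0.5 = 24
G: 70×0.5 = 35
B: 218×0.5 = 109
= RGB(24, 35, 109)


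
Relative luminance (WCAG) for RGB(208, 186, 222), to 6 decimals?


Linearize each channel (sRGB transfer function): c = v/255; c_lin = c/12.92 if c ≤ 0.04045, else ((c+0.055)/1.055)^2.4
  R: 208/255 ≈ 0.815686 > 0.04045 → ((0.815686+0.055)/1.055)^2.4 ≈ 0.630757
  G: 186/255 ≈ 0.729412 > 0.04045 → ((0.729412+0.055)/1.055)^2.4 ≈ 0.491021
  B: 222/255 ≈ 0.870588 > 0.04045 → ((0.870588+0.055)/1.055)^2.4 ≈ 0.730461
R_lin = 0.630757, G_lin = 0.491021, B_lin = 0.730461
L = 0.2126×R + 0.7152×G + 0.0722×B
L = 0.2126×0.630757 + 0.7152×0.491021 + 0.0722×0.730461
L ≈ 0.538016


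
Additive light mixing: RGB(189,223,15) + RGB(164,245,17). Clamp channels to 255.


Additive: each channel = min(255, C₁+C₂)
R: 189+164 = 353 → 255
G: 223+245 = 468 → 255
B: 15+17 = 32 → 32
= RGB(255, 255, 32)


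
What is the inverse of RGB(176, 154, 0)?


Invert: (255-R, 255-G, 255-B)
R: 255-176 = 79
G: 255-154 = 101
B: 255-0 = 255
= RGB(79, 101, 255)


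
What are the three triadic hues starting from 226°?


Triadic: equally spaced at 120° intervals
H1 = 226°
H2 = (226 + 120) mod 360 = 346°
H3 = (226 + 240) mod 360 = 106°
Triadic = 226°, 346°, 106°


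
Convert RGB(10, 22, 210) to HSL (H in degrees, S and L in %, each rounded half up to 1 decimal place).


Normalize: R'=10/255≈0.0392, G'=22/255≈0.0863, B'=210/255≈0.8235
Max=210/255, Min=10/255, Δ=Max-Min=200/255
L = (Max+Min)/2 = (210+10)/510 = 220/510 = 0.43137… → L = 43.1%
L ≤ 0.5 → S = Δ/(Max+Min) = 200/(210+10) = 200/220 = 0.90909… → S = 90.9%
(the 1/255 factors cancel in S and H, so raw channel differences can be used)
Max is B' → H = 60 × ((R-G)/Δ + 4) = 60 × ((10-22)/200 + 4)
  -12/200 + 4 = -0.06 + 4 = 3.94
  H = 60 × 3.94 = 236.4° → H = 236.4°
= HSL(236.4°, 90.9%, 43.1%)


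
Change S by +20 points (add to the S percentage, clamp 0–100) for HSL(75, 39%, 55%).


Original S = 39%
Adjustment = +20 percentage points
New S = 39 + (20) = 59
Clamp to [0, 100] → 59
= HSL(75°, 59%, 55%)


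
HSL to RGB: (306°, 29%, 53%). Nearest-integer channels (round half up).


H=306°, S=0.29, L=0.53
C = (1-|2L-1|)×S = (1-|0.06|)×0.29 = 0.2726
H' = H/60 = 306/60 ≈ 5.1000; X = C×(1-|H' mod 2 - 1|) = 0.24534
m = L - C/2 = 0.53 - 0.1363 = 0.3937
Sector ⌊H'⌋ = 5 → (R',G',B') = (0.2726, 0.0, 0.24534)
RGB = ((R'+m)×255, (G'+m)×255, (B'+m)×255) = (169.9065, 100.3935, 162.9552)
Round half up → RGB(170, 100, 163)


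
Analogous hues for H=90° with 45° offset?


Base hue: 90°
Left analog: (90 - 45) mod 360 = 45°
Right analog: (90 + 45) mod 360 = 135°
Analogous hues = 45° and 135°


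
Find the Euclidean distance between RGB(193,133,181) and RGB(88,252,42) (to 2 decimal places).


d = √[(R₁-R₂)² + (G₁-G₂)² + (B₁-B₂)²]
d = √[(193-88)² + (133-252)² + (181-42)²]
d = √[11025 + 14161 + 19321]
d = √44507
d ≈ 210.97


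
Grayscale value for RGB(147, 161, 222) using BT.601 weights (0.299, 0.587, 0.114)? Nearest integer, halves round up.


Gray = 0.299×R + 0.587×G + 0.114×B
Gray = 0.299×147 + 0.587×161 + 0.114×222
Gray = 43.953 + 94.507 + 25.308
Gray = 163.768 → round half up → 164
Gray = 164


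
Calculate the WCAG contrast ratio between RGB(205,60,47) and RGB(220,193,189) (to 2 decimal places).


Linearize each sRGB channel c=v/255: c/12.92 if c ≤ 0.04045 else ((c+0.055)/1.055)^2.4
L = 0.2126×R_lin + 0.7152×G_lin + 0.0722×B_lin
Color 1 (205,60,47):
  R=205: 205/255≈0.8039 > 0.04045 → ((0.8039+0.055)/1.055)^2.4 ≈ 0.61050
  G=60: 60/255≈0.2353 > 0.04045 → ((0.2353+0.055)/1.055)^2.4 ≈ 0.04519
  B=47: 47/255≈0.1843 > 0.04045 → ((0.1843+0.055)/1.055)^2.4 ≈ 0.02843
  L1 = 0.2126×0.61050 + 0.7152×0.04519 + 0.0722×0.02843 ≈ 0.16416
Color 2 (220,193,189):
  R=220: 220/255≈0.8627 > 0.04045 → ((0.8627+0.055)/1.055)^2.4 ≈ 0.71569
  G=193: 193/255≈0.7569 > 0.04045 → ((0.7569+0.055)/1.055)^2.4 ≈ 0.53328
  B=189: 189/255≈0.7412 > 0.04045 → ((0.7412+0.055)/1.055)^2.4 ≈ 0.50888
  L2 = 0.2126×0.71569 + 0.7152×0.53328 + 0.0722×0.50888 ≈ 0.57030
Lighter = 0.57030, Darker = 0.16416
Ratio = (L_lighter + 0.05) / (L_darker + 0.05)
Ratio = (0.57030 + 0.05) / (0.16416 + 0.05) = 0.62030 / 0.21416 ≈ 2.8964
Ratio ≈ 2.90:1


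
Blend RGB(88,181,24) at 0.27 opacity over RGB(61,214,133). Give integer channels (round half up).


C = α×F + (1-α)×B, with 1-α = 0.73
R: 0.27×88 + 0.73×61 = 23.76 + 44.53 = 68.29 → 68
G: 0.27×181 + 0.73×214 = 48.87 + 156.22 = 205.09 → 205
B: 0.27×24 + 0.73×133 = 6.48 + 97.09 = 103.57 → 104
= RGB(68, 205, 104)


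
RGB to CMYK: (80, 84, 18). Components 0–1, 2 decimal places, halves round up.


R'=80/255≈0.3137, G'=84/255≈0.3294, B'=18/255≈0.0706
K = 1 - max(R',G',B') = 1 - 84/255 = 171/255 = 0.67058… → 0.67
(1-R'-K)/(1-K) simplifies to (max-R)/max with max = 84:
C = (84-80)/84 = 4/84 = 0.04761… → 0.05
M = (84-84)/84 = 0/84 = 0 → 0.00
Y = (84-18)/84 = 66/84 = 0.78571… → 0.79
= CMYK(0.05, 0.00, 0.79, 0.67)


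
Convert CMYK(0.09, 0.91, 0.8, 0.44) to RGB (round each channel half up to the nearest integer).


R = 255 × (1-C) × (1-K) = 255 × 0.91 × 0.56 = 129.948 → 130
G = 255 × (1-M) × (1-K) = 255 × 0.09 × 0.56 = 12.852 → 13
B = 255 × (1-Y) × (1-K) = 255 × 0.20 × 0.56 = 28.56 → 29
= RGB(130, 13, 29)


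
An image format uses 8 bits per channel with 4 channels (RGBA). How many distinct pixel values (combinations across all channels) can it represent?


Total bits = 8 bits/channel × 4 channels = 32 bits
Distinct pixel values = 2^32
= 4,294,967,296 pixel values


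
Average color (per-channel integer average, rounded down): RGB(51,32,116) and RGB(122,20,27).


Midpoint: each channel = ⌊(C₁+C₂)/2⌋
R: ⌊(51+122)/2⌋ = 86
G: ⌊(32+20)/2⌋ = 26
B: ⌊(116+27)/2⌋ = 71
= RGB(86, 26, 71)


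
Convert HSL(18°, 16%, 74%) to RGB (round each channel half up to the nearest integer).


H=18°, S=0.16, L=0.74
C = (1-|2L-1|)×S = (1-|0.48|)×0.16 = 0.0832
H' = H/60 = 18/60 ≈ 0.3000; X = C×(1-|H' mod 2 - 1|) = 0.02496
m = L - C/2 = 0.74 - 0.0416 = 0.6984
Sector ⌊H'⌋ = 0 → (R',G',B') = (0.0832, 0.02496, 0.0)
RGB = ((R'+m)×255, (G'+m)×255, (B'+m)×255) = (199.308, 184.4568, 178.092)
Round half up → RGB(199, 184, 178)


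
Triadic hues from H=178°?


Triadic: equally spaced at 120° intervals
H1 = 178°
H2 = (178 + 120) mod 360 = 298°
H3 = (178 + 240) mod 360 = 58°
Triadic = 178°, 298°, 58°


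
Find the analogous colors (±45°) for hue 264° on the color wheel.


Base hue: 264°
Left analog: (264 - 45) mod 360 = 219°
Right analog: (264 + 45) mod 360 = 309°
Analogous hues = 219° and 309°


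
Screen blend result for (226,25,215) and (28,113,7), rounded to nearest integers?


Screen: C = 255 - (255-A)×(255-B)/255, rounded to nearest integer
R: 255 - (255-226)×(255-28)/255 = 255 - 6583/255 ≈ 255 - 25.816 = 229.184 → 229
G: 255 - (255-25)×(255-113)/255 = 255 - 32660/255 ≈ 255 - 128.078 = 126.922 → 127
B: 255 - (255-215)×(255-7)/255 = 255 - 9920/255 ≈ 255 - 38.902 = 216.098 → 216
= RGB(229, 127, 216)


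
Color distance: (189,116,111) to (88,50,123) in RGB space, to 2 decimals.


d = √[(R₁-R₂)² + (G₁-G₂)² + (B₁-B₂)²]
d = √[(189-88)² + (116-50)² + (111-123)²]
d = √[10201 + 4356 + 144]
d = √14701
d ≈ 121.25


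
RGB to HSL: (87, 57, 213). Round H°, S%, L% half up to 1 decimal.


Normalize: R'=87/255≈0.3412, G'=57/255≈0.2235, B'=213/255≈0.8353
Max=213/255, Min=57/255, Δ=Max-Min=156/255
L = (Max+Min)/2 = (213+57)/510 = 270/510 = 0.52941… → L = 52.9%
L > 0.5 → S = Δ/(2-Max-Min) = 156/(510-213-57) = 156/240 = 0.65 → S = 65.0%
(the 1/255 factors cancel in S and H, so raw channel differences can be used)
Max is B' → H = 60 × ((R-G)/Δ + 4) = 60 × ((87-57)/156 + 4)
  30/156 + 4 = 0.1923… + 4 = 4.1923…
  H = 60 × 4.1923… = 251.538…° → H = 251.5°
= HSL(251.5°, 65.0%, 52.9%)


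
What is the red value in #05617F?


Color: #05617F
R = 05 = 5
G = 61 = 97
B = 7F = 127
Red = 5


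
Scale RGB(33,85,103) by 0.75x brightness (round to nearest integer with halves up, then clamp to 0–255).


Multiply each channel by 0.75, round half up, clamp to [0, 255]
R: 33×0.75 = 24.75 → round → 25
G: 85×0.75 = 63.75 → round → 64
B: 103×0.75 = 77.25 → round → 77
= RGB(25, 64, 77)


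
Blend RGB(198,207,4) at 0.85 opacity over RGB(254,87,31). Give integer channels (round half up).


C = α×F + (1-α)×B, with 1-α = 0.15
R: 0.85×198 + 0.15×254 = 168.30 + 38.10 = 206.40 → 206
G: 0.85×207 + 0.15×87 = 175.95 + 13.05 = 189.00 → 189
B: 0.85×4 + 0.15×31 = 3.40 + 4.65 = 8.05 → 8
= RGB(206, 189, 8)


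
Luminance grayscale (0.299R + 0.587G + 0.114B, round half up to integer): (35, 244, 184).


Gray = 0.299×R + 0.587×G + 0.114×B
Gray = 0.299×35 + 0.587×244 + 0.114×184
Gray = 10.465 + 143.228 + 20.976
Gray = 174.669 → round half up → 175
Gray = 175


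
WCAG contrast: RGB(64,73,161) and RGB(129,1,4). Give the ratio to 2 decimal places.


Linearize each sRGB channel c=v/255: c/12.92 if c ≤ 0.04045 else ((c+0.055)/1.055)^2.4
L = 0.2126×R_lin + 0.7152×G_lin + 0.0722×B_lin
Color 1 (64,73,161):
  R=64: 64/255≈0.2510 > 0.04045 → ((0.2510+0.055)/1.055)^2.4 ≈ 0.05127
  G=73: 73/255≈0.2863 > 0.04045 → ((0.2863+0.055)/1.055)^2.4 ≈ 0.06663
  B=161: 161/255≈0.6314 > 0.04045 → ((0.6314+0.055)/1.055)^2.4 ≈ 0.35640
  L1 = 0.2126×0.05127 + 0.7152×0.06663 + 0.0722×0.35640 ≈ 0.08428
Color 2 (129,1,4):
  R=129: 129/255≈0.5059 > 0.04045 → ((0.5059+0.055)/1.055)^2.4 ≈ 0.21953
  G=1: 1/255≈0.0039 ≤ 0.04045 → 0.0039/12.92 ≈ 0.00030
  B=4: 4/255≈0.0157 ≤ 0.04045 → 0.0157/12.92 ≈ 0.00121
  L2 = 0.2126×0.21953 + 0.7152×0.00030 + 0.0722×0.00121 ≈ 0.04698
Lighter = 0.08428, Darker = 0.04698
Ratio = (L_lighter + 0.05) / (L_darker + 0.05)
Ratio = (0.08428 + 0.05) / (0.04698 + 0.05) = 0.13428 / 0.09698 ≈ 1.3847
Ratio ≈ 1.38:1


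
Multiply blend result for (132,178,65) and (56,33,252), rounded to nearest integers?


Multiply: C = A×B/255, rounded to nearest integer
R: 132×56/255 = 7392/255 ≈ 28.988 → 29
G: 178×33/255 = 5874/255 ≈ 23.035 → 23
B: 65×252/255 = 16380/255 ≈ 64.235 → 64
= RGB(29, 23, 64)


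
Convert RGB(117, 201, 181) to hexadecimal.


R = 117 → 75 (hex)
G = 201 → C9 (hex)
B = 181 → B5 (hex)
Hex = #75C9B5


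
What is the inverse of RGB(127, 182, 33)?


Invert: (255-R, 255-G, 255-B)
R: 255-127 = 128
G: 255-182 = 73
B: 255-33 = 222
= RGB(128, 73, 222)


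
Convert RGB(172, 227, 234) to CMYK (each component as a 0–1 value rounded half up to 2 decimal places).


R'=172/255≈0.6745, G'=227/255≈0.8902, B'=234/255≈0.9176
K = 1 - max(R',G',B') = 1 - 234/255 = 21/255 = 0.08235… → 0.08
(1-R'-K)/(1-K) simplifies to (max-R)/max with max = 234:
C = (234-172)/234 = 62/234 = 0.26495… → 0.26
M = (234-227)/234 = 7/234 = 0.02991… → 0.03
Y = (234-234)/234 = 0/234 = 0 → 0.00
= CMYK(0.26, 0.03, 0.00, 0.08)


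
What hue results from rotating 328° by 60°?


New hue = (H + rotation) mod 360
New hue = (328 + 60) mod 360
= 388 mod 360
= 28°


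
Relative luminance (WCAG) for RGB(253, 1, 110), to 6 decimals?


Linearize each channel (sRGB transfer function): c = v/255; c_lin = c/12.92 if c ≤ 0.04045, else ((c+0.055)/1.055)^2.4
  R: 253/255 ≈ 0.992157 > 0.04045 → ((0.992157+0.055)/1.055)^2.4 ≈ 0.982251
  G: 1/255 ≈ 0.003922 ≤ 0.04045 → 0.003922/12.92 ≈ 0.000304
  B: 110/255 ≈ 0.431373 > 0.04045 → ((0.431373+0.055)/1.055)^2.4 ≈ 0.155926
R_lin = 0.982251, G_lin = 0.000304, B_lin = 0.155926
L = 0.2126×R + 0.7152×G + 0.0722×B
L = 0.2126×0.982251 + 0.7152×0.000304 + 0.0722×0.155926
L ≈ 0.220301


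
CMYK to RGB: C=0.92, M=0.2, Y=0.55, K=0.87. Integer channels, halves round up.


R = 255 × (1-C) × (1-K) = 255 × 0.08 × 0.13 = 2.652 → 3
G = 255 × (1-M) × (1-K) = 255 × 0.80 × 0.13 = 26.52 → 27
B = 255 × (1-Y) × (1-K) = 255 × 0.45 × 0.13 = 14.9175 → 15
= RGB(3, 27, 15)


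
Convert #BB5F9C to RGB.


BB → 187 (R)
5F → 95 (G)
9C → 156 (B)
= RGB(187, 95, 156)


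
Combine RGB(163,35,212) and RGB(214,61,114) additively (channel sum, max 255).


Additive: each channel = min(255, C₁+C₂)
R: 163+214 = 377 → 255
G: 35+61 = 96 → 96
B: 212+114 = 326 → 255
= RGB(255, 96, 255)


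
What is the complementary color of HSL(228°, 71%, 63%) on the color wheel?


Complement = opposite side of color wheel = hue + 180°
H' = (228 + 180) mod 360 = 48°
S and L unchanged.
= HSL(48°, 71%, 63%)


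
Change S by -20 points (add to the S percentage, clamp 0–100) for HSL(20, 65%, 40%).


Original S = 65%
Adjustment = -20 percentage points
New S = 65 + (-20) = 45
Clamp to [0, 100] → 45
= HSL(20°, 45%, 40%)


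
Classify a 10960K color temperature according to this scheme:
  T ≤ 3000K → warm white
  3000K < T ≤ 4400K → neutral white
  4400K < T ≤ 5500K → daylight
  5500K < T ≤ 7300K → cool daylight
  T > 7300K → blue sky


Temperature: 10960K
10960K > 7300K → blue sky
Classification: blue sky


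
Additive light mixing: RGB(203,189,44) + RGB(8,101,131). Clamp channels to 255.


Additive: each channel = min(255, C₁+C₂)
R: 203+8 = 211 → 211
G: 189+101 = 290 → 255
B: 44+131 = 175 → 175
= RGB(211, 255, 175)


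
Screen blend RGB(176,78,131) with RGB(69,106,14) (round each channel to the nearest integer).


Screen: C = 255 - (255-A)×(255-B)/255, rounded to nearest integer
R: 255 - (255-176)×(255-69)/255 = 255 - 14694/255 ≈ 255 - 57.624 = 197.376 → 197
G: 255 - (255-78)×(255-106)/255 = 255 - 26373/255 ≈ 255 - 103.424 = 151.576 → 152
B: 255 - (255-131)×(255-14)/255 = 255 - 29884/255 ≈ 255 - 117.192 = 137.808 → 138
= RGB(197, 152, 138)


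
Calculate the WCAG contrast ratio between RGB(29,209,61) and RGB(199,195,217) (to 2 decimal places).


Linearize each sRGB channel c=v/255: c/12.92 if c ≤ 0.04045 else ((c+0.055)/1.055)^2.4
L = 0.2126×R_lin + 0.7152×G_lin + 0.0722×B_lin
Color 1 (29,209,61):
  R=29: 29/255≈0.1137 > 0.04045 → ((0.1137+0.055)/1.055)^2.4 ≈ 0.01229
  G=209: 209/255≈0.8196 > 0.04045 → ((0.8196+0.055)/1.055)^2.4 ≈ 0.63760
  B=61: 61/255≈0.2392 > 0.04045 → ((0.2392+0.055)/1.055)^2.4 ≈ 0.04667
  L1 = 0.2126×0.01229 + 0.7152×0.63760 + 0.0722×0.04667 ≈ 0.46199
Color 2 (199,195,217):
  R=199: 199/255≈0.7804 > 0.04045 → ((0.7804+0.055)/1.055)^2.4 ≈ 0.57112
  G=195: 195/255≈0.7647 > 0.04045 → ((0.7647+0.055)/1.055)^2.4 ≈ 0.54572
  B=217: 217/255≈0.8510 > 0.04045 → ((0.8510+0.055)/1.055)^2.4 ≈ 0.69387
  L2 = 0.2126×0.57112 + 0.7152×0.54572 + 0.0722×0.69387 ≈ 0.56182
Lighter = 0.56182, Darker = 0.46199
Ratio = (L_lighter + 0.05) / (L_darker + 0.05)
Ratio = (0.56182 + 0.05) / (0.46199 + 0.05) = 0.61182 / 0.51199 ≈ 1.1950
Ratio ≈ 1.19:1


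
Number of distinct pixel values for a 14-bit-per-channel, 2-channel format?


Total bits = 14 bits/channel × 2 channels = 28 bits
Distinct pixel values = 2^28
= 268,435,456 pixel values


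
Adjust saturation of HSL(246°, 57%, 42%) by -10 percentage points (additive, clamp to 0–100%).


Original S = 57%
Adjustment = -10 percentage points
New S = 57 + (-10) = 47
Clamp to [0, 100] → 47
= HSL(246°, 47%, 42%)


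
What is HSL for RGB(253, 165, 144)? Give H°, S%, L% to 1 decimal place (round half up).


Normalize: R'=253/255≈0.9922, G'=165/255≈0.6471, B'=144/255≈0.5647
Max=253/255, Min=144/255, Δ=Max-Min=109/255
L = (Max+Min)/2 = (253+144)/510 = 397/510 = 0.77843… → L = 77.8%
L > 0.5 → S = Δ/(2-Max-Min) = 109/(510-253-144) = 109/113 = 0.96460… → S = 96.5%
(the 1/255 factors cancel in S and H, so raw channel differences can be used)
Max is R' → H = 60 × (((G-B)/Δ) mod 6) = 60 × (((165-144)/109) mod 6)
  21/109 = 0.1926…
  H = 60 × 0.1926… = 11.559…° → H = 11.6°
= HSL(11.6°, 96.5%, 77.8%)


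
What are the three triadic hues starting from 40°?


Triadic: equally spaced at 120° intervals
H1 = 40°
H2 = (40 + 120) mod 360 = 160°
H3 = (40 + 240) mod 360 = 280°
Triadic = 40°, 160°, 280°


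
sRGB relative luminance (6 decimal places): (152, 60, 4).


Linearize each channel (sRGB transfer function): c = v/255; c_lin = c/12.92 if c ≤ 0.04045, else ((c+0.055)/1.055)^2.4
  R: 152/255 ≈ 0.596078 > 0.04045 → ((0.596078+0.055)/1.055)^2.4 ≈ 0.313989
  G: 60/255 ≈ 0.235294 > 0.04045 → ((0.235294+0.055)/1.055)^2.4 ≈ 0.045186
  B: 4/255 ≈ 0.015686 ≤ 0.04045 → 0.015686/12.92 ≈ 0.001214
R_lin = 0.313989, G_lin = 0.045186, B_lin = 0.001214
L = 0.2126×R + 0.7152×G + 0.0722×B
L = 0.2126×0.313989 + 0.7152×0.045186 + 0.0722×0.001214
L ≈ 0.099159


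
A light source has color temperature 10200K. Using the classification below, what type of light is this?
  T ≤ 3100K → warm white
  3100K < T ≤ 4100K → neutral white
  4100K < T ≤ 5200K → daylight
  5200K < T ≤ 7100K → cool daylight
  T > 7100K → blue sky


Temperature: 10200K
10200K > 7100K → blue sky
Classification: blue sky


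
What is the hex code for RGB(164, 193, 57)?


R = 164 → A4 (hex)
G = 193 → C1 (hex)
B = 57 → 39 (hex)
Hex = #A4C139


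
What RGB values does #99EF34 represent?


99 → 153 (R)
EF → 239 (G)
34 → 52 (B)
= RGB(153, 239, 52)


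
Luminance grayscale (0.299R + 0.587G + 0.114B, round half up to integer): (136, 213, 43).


Gray = 0.299×R + 0.587×G + 0.114×B
Gray = 0.299×136 + 0.587×213 + 0.114×43
Gray = 40.664 + 125.031 + 4.902
Gray = 170.597 → round half up → 171
Gray = 171


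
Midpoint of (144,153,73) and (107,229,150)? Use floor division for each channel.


Midpoint: each channel = ⌊(C₁+C₂)/2⌋
R: ⌊(144+107)/2⌋ = 125
G: ⌊(153+229)/2⌋ = 191
B: ⌊(73+150)/2⌋ = 111
= RGB(125, 191, 111)


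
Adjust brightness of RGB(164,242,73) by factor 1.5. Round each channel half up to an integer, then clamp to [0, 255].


Multiply each channel by 1.5, round half up, clamp to [0, 255]
R: 164×1.5 = 246
G: 242×1.5 = 363 → clamp → 255
B: 73×1.5 = 109.5 → round → 110
= RGB(246, 255, 110)


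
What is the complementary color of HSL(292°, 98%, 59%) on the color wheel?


Complement = opposite side of color wheel = hue + 180°
H' = (292 + 180) mod 360 = 112°
S and L unchanged.
= HSL(112°, 98%, 59%)


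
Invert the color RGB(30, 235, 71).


Invert: (255-R, 255-G, 255-B)
R: 255-30 = 225
G: 255-235 = 20
B: 255-71 = 184
= RGB(225, 20, 184)


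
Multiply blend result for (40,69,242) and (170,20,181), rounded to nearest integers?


Multiply: C = A×B/255, rounded to nearest integer
R: 40×170/255 = 6800/255 ≈ 26.667 → 27
G: 69×20/255 = 1380/255 ≈ 5.412 → 5
B: 242×181/255 = 43802/255 ≈ 171.773 → 172
= RGB(27, 5, 172)


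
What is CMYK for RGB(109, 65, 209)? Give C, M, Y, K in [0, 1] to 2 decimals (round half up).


R'=109/255≈0.4275, G'=65/255≈0.2549, B'=209/255≈0.8196
K = 1 - max(R',G',B') = 1 - 209/255 = 46/255 = 0.18039… → 0.18
(1-R'-K)/(1-K) simplifies to (max-R)/max with max = 209:
C = (209-109)/209 = 100/209 = 0.47846… → 0.48
M = (209-65)/209 = 144/209 = 0.68899… → 0.69
Y = (209-209)/209 = 0/209 = 0 → 0.00
= CMYK(0.48, 0.69, 0.00, 0.18)


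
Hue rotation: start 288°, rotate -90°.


New hue = (H + rotation) mod 360
New hue = (288 -90) mod 360
= 198 mod 360
= 198°


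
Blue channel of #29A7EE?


Color: #29A7EE
R = 29 = 41
G = A7 = 167
B = EE = 238
Blue = 238


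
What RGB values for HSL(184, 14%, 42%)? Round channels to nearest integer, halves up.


H=184°, S=0.14, L=0.42
C = (1-|2L-1|)×S = (1-|-0.16|)×0.14 = 0.1176
H' = H/60 = 184/60 ≈ 3.0667; X = C×(1-|H' mod 2 - 1|) = 0.10976
m = L - C/2 = 0.42 - 0.0588 = 0.3612
Sector ⌊H'⌋ = 3 → (R',G',B') = (0.0, 0.10976, 0.1176)
RGB = ((R'+m)×255, (G'+m)×255, (B'+m)×255) = (92.106, 120.0948, 122.094)
Round half up → RGB(92, 120, 122)


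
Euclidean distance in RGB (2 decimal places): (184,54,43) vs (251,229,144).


d = √[(R₁-R₂)² + (G₁-G₂)² + (B₁-B₂)²]
d = √[(184-251)² + (54-229)² + (43-144)²]
d = √[4489 + 30625 + 10201]
d = √45315
d ≈ 212.87


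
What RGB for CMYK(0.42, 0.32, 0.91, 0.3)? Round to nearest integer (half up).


R = 255 × (1-C) × (1-K) = 255 × 0.58 × 0.70 = 103.53 → 104
G = 255 × (1-M) × (1-K) = 255 × 0.68 × 0.70 = 121.38 → 121
B = 255 × (1-Y) × (1-K) = 255 × 0.09 × 0.70 = 16.065 → 16
= RGB(104, 121, 16)


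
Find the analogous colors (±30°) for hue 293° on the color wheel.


Base hue: 293°
Left analog: (293 - 30) mod 360 = 263°
Right analog: (293 + 30) mod 360 = 323°
Analogous hues = 263° and 323°


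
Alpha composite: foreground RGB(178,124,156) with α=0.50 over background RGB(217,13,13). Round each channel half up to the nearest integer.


C = α×F + (1-α)×B, with 1-α = 0.50
R: 0.50×178 + 0.50×217 = 89.00 + 108.50 = 197.50 → 198
G: 0.50×124 + 0.50×13 = 62.00 + 6.50 = 68.50 → 69
B: 0.50×156 + 0.50×13 = 78.00 + 6.50 = 84.50 → 85
= RGB(198, 69, 85)


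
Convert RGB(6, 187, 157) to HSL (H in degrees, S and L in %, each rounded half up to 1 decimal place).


Normalize: R'=6/255≈0.0235, G'=187/255≈0.7333, B'=157/255≈0.6157
Max=187/255, Min=6/255, Δ=Max-Min=181/255
L = (Max+Min)/2 = (187+6)/510 = 193/510 = 0.37843… → L = 37.8%
L ≤ 0.5 → S = Δ/(Max+Min) = 181/(187+6) = 181/193 = 0.93782… → S = 93.8%
(the 1/255 factors cancel in S and H, so raw channel differences can be used)
Max is G' → H = 60 × ((B-R)/Δ + 2) = 60 × ((157-6)/181 + 2)
  151/181 + 2 = 0.8342… + 2 = 2.8342…
  H = 60 × 2.8342… = 170.055…° → H = 170.1°
= HSL(170.1°, 93.8%, 37.8%)


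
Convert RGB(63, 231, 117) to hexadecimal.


R = 63 → 3F (hex)
G = 231 → E7 (hex)
B = 117 → 75 (hex)
Hex = #3FE775


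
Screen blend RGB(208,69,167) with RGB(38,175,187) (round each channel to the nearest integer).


Screen: C = 255 - (255-A)×(255-B)/255, rounded to nearest integer
R: 255 - (255-208)×(255-38)/255 = 255 - 10199/255 ≈ 255 - 39.996 = 215.004 → 215
G: 255 - (255-69)×(255-175)/255 = 255 - 14880/255 ≈ 255 - 58.353 = 196.647 → 197
B: 255 - (255-167)×(255-187)/255 = 255 - 5984/255 ≈ 255 - 23.467 = 231.533 → 232
= RGB(215, 197, 232)


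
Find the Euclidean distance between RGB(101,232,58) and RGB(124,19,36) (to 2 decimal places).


d = √[(R₁-R₂)² + (G₁-G₂)² + (B₁-B₂)²]
d = √[(101-124)² + (232-19)² + (58-36)²]
d = √[529 + 45369 + 484]
d = √46382
d ≈ 215.36


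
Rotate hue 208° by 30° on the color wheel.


New hue = (H + rotation) mod 360
New hue = (208 + 30) mod 360
= 238 mod 360
= 238°


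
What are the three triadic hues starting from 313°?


Triadic: equally spaced at 120° intervals
H1 = 313°
H2 = (313 + 120) mod 360 = 73°
H3 = (313 + 240) mod 360 = 193°
Triadic = 313°, 73°, 193°


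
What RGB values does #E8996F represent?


E8 → 232 (R)
99 → 153 (G)
6F → 111 (B)
= RGB(232, 153, 111)


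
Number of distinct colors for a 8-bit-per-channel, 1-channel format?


Total bits = 8 bits/channel × 1 channels = 8 bits
Distinct colors = 2^8
= 256 colors


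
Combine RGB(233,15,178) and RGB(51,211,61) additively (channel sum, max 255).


Additive: each channel = min(255, C₁+C₂)
R: 233+51 = 284 → 255
G: 15+211 = 226 → 226
B: 178+61 = 239 → 239
= RGB(255, 226, 239)


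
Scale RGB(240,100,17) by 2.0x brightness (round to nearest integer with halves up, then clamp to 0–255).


Multiply each channel by 2.0, round half up, clamp to [0, 255]
R: 240×2.0 = 480 → clamp → 255
G: 100×2.0 = 200
B: 17×2.0 = 34
= RGB(255, 200, 34)


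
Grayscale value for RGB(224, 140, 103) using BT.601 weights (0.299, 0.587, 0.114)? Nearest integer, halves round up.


Gray = 0.299×R + 0.587×G + 0.114×B
Gray = 0.299×224 + 0.587×140 + 0.114×103
Gray = 66.976 + 82.180 + 11.742
Gray = 160.898 → round half up → 161
Gray = 161


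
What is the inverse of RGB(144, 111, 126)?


Invert: (255-R, 255-G, 255-B)
R: 255-144 = 111
G: 255-111 = 144
B: 255-126 = 129
= RGB(111, 144, 129)


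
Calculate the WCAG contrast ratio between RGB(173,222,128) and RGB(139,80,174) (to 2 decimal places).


Linearize each sRGB channel c=v/255: c/12.92 if c ≤ 0.04045 else ((c+0.055)/1.055)^2.4
L = 0.2126×R_lin + 0.7152×G_lin + 0.0722×B_lin
Color 1 (173,222,128):
  R=173: 173/255≈0.6784 > 0.04045 → ((0.6784+0.055)/1.055)^2.4 ≈ 0.41789
  G=222: 222/255≈0.8706 > 0.04045 → ((0.8706+0.055)/1.055)^2.4 ≈ 0.73046
  B=128: 128/255≈0.5020 > 0.04045 → ((0.5020+0.055)/1.055)^2.4 ≈ 0.21586
  L1 = 0.2126×0.41789 + 0.7152×0.73046 + 0.0722×0.21586 ≈ 0.62685
Color 2 (139,80,174):
  R=139: 139/255≈0.5451 > 0.04045 → ((0.5451+0.055)/1.055)^2.4 ≈ 0.25818
  G=80: 80/255≈0.3137 > 0.04045 → ((0.3137+0.055)/1.055)^2.4 ≈ 0.08022
  B=174: 174/255≈0.6824 > 0.04045 → ((0.6824+0.055)/1.055)^2.4 ≈ 0.42327
  L2 = 0.2126×0.25818 + 0.7152×0.08022 + 0.0722×0.42327 ≈ 0.14282
Lighter = 0.62685, Darker = 0.14282
Ratio = (L_lighter + 0.05) / (L_darker + 0.05)
Ratio = (0.62685 + 0.05) / (0.14282 + 0.05) = 0.67685 / 0.19282 ≈ 3.5102
Ratio ≈ 3.51:1


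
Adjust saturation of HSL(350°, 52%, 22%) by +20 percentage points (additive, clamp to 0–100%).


Original S = 52%
Adjustment = +20 percentage points
New S = 52 + (20) = 72
Clamp to [0, 100] → 72
= HSL(350°, 72%, 22%)


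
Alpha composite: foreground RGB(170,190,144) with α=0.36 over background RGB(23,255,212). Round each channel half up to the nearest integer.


C = α×F + (1-α)×B, with 1-α = 0.64
R: 0.36×170 + 0.64×23 = 61.20 + 14.72 = 75.92 → 76
G: 0.36×190 + 0.64×255 = 68.40 + 163.20 = 231.60 → 232
B: 0.36×144 + 0.64×212 = 51.84 + 135.68 = 187.52 → 188
= RGB(76, 232, 188)


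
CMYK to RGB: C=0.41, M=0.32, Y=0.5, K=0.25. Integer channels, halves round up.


R = 255 × (1-C) × (1-K) = 255 × 0.59 × 0.75 = 112.8375 → 113
G = 255 × (1-M) × (1-K) = 255 × 0.68 × 0.75 = 130.05 → 130
B = 255 × (1-Y) × (1-K) = 255 × 0.50 × 0.75 = 95.625 → 96
= RGB(113, 130, 96)


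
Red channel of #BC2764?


Color: #BC2764
R = BC = 188
G = 27 = 39
B = 64 = 100
Red = 188


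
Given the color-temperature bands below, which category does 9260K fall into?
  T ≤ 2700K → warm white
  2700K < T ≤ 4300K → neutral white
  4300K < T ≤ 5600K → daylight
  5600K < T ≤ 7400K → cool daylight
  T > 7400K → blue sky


Temperature: 9260K
9260K > 7400K → blue sky
Classification: blue sky


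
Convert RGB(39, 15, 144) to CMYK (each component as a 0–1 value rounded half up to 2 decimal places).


R'=39/255≈0.1529, G'=15/255≈0.0588, B'=144/255≈0.5647
K = 1 - max(R',G',B') = 1 - 144/255 = 111/255 = 0.43529… → 0.44
(1-R'-K)/(1-K) simplifies to (max-R)/max with max = 144:
C = (144-39)/144 = 105/144 = 0.72916… → 0.73
M = (144-15)/144 = 129/144 = 0.89583… → 0.90
Y = (144-144)/144 = 0/144 = 0 → 0.00
= CMYK(0.73, 0.90, 0.00, 0.44)


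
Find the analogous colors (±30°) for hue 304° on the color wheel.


Base hue: 304°
Left analog: (304 - 30) mod 360 = 274°
Right analog: (304 + 30) mod 360 = 334°
Analogous hues = 274° and 334°


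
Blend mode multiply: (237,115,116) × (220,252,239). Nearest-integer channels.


Multiply: C = A×B/255, rounded to nearest integer
R: 237×220/255 = 52140/255 ≈ 204.471 → 204
G: 115×252/255 = 28980/255 ≈ 113.647 → 114
B: 116×239/255 = 27724/255 ≈ 108.722 → 109
= RGB(204, 114, 109)


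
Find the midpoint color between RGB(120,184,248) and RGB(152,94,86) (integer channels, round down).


Midpoint: each channel = ⌊(C₁+C₂)/2⌋
R: ⌊(120+152)/2⌋ = 136
G: ⌊(184+94)/2⌋ = 139
B: ⌊(248+86)/2⌋ = 167
= RGB(136, 139, 167)


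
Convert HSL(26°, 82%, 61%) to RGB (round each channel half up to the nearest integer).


H=26°, S=0.82, L=0.61
C = (1-|2L-1|)×S = (1-|0.22|)×0.82 = 0.6396
H' = H/60 = 26/60 ≈ 0.4333; X = C×(1-|H' mod 2 - 1|) = 0.27716
m = L - C/2 = 0.61 - 0.3198 = 0.2902
Sector ⌊H'⌋ = 0 → (R',G',B') = (0.6396, 0.27716, 0.0)
RGB = ((R'+m)×255, (G'+m)×255, (B'+m)×255) = (237.099, 144.6768, 74.001)
Round half up → RGB(237, 145, 74)


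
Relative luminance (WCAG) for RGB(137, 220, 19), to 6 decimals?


Linearize each channel (sRGB transfer function): c = v/255; c_lin = c/12.92 if c ≤ 0.04045, else ((c+0.055)/1.055)^2.4
  R: 137/255 ≈ 0.537255 > 0.04045 → ((0.537255+0.055)/1.055)^2.4 ≈ 0.250158
  G: 220/255 ≈ 0.862745 > 0.04045 → ((0.862745+0.055)/1.055)^2.4 ≈ 0.715694
  B: 19/255 ≈ 0.074510 > 0.04045 → ((0.074510+0.055)/1.055)^2.4 ≈ 0.006512
R_lin = 0.250158, G_lin = 0.715694, B_lin = 0.006512
L = 0.2126×R + 0.7152×G + 0.0722×B
L = 0.2126×0.250158 + 0.7152×0.715694 + 0.0722×0.006512
L ≈ 0.565518


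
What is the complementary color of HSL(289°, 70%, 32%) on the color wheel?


Complement = opposite side of color wheel = hue + 180°
H' = (289 + 180) mod 360 = 109°
S and L unchanged.
= HSL(109°, 70%, 32%)


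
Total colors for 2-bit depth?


Colors = 2^bits = 2^2
= 4 colors


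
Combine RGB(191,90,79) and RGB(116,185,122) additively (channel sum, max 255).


Additive: each channel = min(255, C₁+C₂)
R: 191+116 = 307 → 255
G: 90+185 = 275 → 255
B: 79+122 = 201 → 201
= RGB(255, 255, 201)


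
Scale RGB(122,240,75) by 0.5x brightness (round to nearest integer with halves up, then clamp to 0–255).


Multiply each channel by 0.5, round half up, clamp to [0, 255]
R: 122×0.5 = 61
G: 240×0.5 = 120
B: 75×0.5 = 37.5 → round → 38
= RGB(61, 120, 38)


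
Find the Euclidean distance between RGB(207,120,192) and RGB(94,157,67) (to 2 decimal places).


d = √[(R₁-R₂)² + (G₁-G₂)² + (B₁-B₂)²]
d = √[(207-94)² + (120-157)² + (192-67)²]
d = √[12769 + 1369 + 15625]
d = √29763
d ≈ 172.52


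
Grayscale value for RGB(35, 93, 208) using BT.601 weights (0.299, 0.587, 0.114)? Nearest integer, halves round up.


Gray = 0.299×R + 0.587×G + 0.114×B
Gray = 0.299×35 + 0.587×93 + 0.114×208
Gray = 10.465 + 54.591 + 23.712
Gray = 88.768 → round half up → 89
Gray = 89


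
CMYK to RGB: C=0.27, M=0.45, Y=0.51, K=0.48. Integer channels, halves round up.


R = 255 × (1-C) × (1-K) = 255 × 0.73 × 0.52 = 96.798 → 97
G = 255 × (1-M) × (1-K) = 255 × 0.55 × 0.52 = 72.93 → 73
B = 255 × (1-Y) × (1-K) = 255 × 0.49 × 0.52 = 64.974 → 65
= RGB(97, 73, 65)


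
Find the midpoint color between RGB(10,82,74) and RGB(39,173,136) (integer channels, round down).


Midpoint: each channel = ⌊(C₁+C₂)/2⌋
R: ⌊(10+39)/2⌋ = 24
G: ⌊(82+173)/2⌋ = 127
B: ⌊(74+136)/2⌋ = 105
= RGB(24, 127, 105)


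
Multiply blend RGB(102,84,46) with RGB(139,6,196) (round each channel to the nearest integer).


Multiply: C = A×B/255, rounded to nearest integer
R: 102×139/255 = 14178/255 ≈ 55.600 → 56
G: 84×6/255 = 504/255 ≈ 1.976 → 2
B: 46×196/255 = 9016/255 ≈ 35.357 → 35
= RGB(56, 2, 35)


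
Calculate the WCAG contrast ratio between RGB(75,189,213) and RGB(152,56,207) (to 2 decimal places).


Linearize each sRGB channel c=v/255: c/12.92 if c ≤ 0.04045 else ((c+0.055)/1.055)^2.4
L = 0.2126×R_lin + 0.7152×G_lin + 0.0722×B_lin
Color 1 (75,189,213):
  R=75: 75/255≈0.2941 > 0.04045 → ((0.2941+0.055)/1.055)^2.4 ≈ 0.07036
  G=189: 189/255≈0.7412 > 0.04045 → ((0.7412+0.055)/1.055)^2.4 ≈ 0.50888
  B=213: 213/255≈0.8353 > 0.04045 → ((0.8353+0.055)/1.055)^2.4 ≈ 0.66539
  L1 = 0.2126×0.07036 + 0.7152×0.50888 + 0.0722×0.66539 ≈ 0.42695
Color 2 (152,56,207):
  R=152: 152/255≈0.5961 > 0.04045 → ((0.5961+0.055)/1.055)^2.4 ≈ 0.31399
  G=56: 56/255≈0.2196 > 0.04045 → ((0.2196+0.055)/1.055)^2.4 ≈ 0.03955
  B=207: 207/255≈0.8118 > 0.04045 → ((0.8118+0.055)/1.055)^2.4 ≈ 0.62396
  L2 = 0.2126×0.31399 + 0.7152×0.03955 + 0.0722×0.62396 ≈ 0.14009
Lighter = 0.42695, Darker = 0.14009
Ratio = (L_lighter + 0.05) / (L_darker + 0.05)
Ratio = (0.42695 + 0.05) / (0.14009 + 0.05) = 0.47695 / 0.19009 ≈ 2.5091
Ratio ≈ 2.51:1


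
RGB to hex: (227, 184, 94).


R = 227 → E3 (hex)
G = 184 → B8 (hex)
B = 94 → 5E (hex)
Hex = #E3B85E


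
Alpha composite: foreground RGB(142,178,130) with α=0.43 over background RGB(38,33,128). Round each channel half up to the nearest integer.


C = α×F + (1-α)×B, with 1-α = 0.57
R: 0.43×142 + 0.57×38 = 61.06 + 21.66 = 82.72 → 83
G: 0.43×178 + 0.57×33 = 76.54 + 18.81 = 95.35 → 95
B: 0.43×130 + 0.57×128 = 55.90 + 72.96 = 128.86 → 129
= RGB(83, 95, 129)


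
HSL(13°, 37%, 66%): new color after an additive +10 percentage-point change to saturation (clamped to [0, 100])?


Original S = 37%
Adjustment = +10 percentage points
New S = 37 + (10) = 47
Clamp to [0, 100] → 47
= HSL(13°, 47%, 66%)


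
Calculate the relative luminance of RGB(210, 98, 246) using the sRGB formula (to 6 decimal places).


Linearize each channel (sRGB transfer function): c = v/255; c_lin = c/12.92 if c ≤ 0.04045, else ((c+0.055)/1.055)^2.4
  R: 210/255 ≈ 0.823529 > 0.04045 → ((0.823529+0.055)/1.055)^2.4 ≈ 0.644480
  G: 98/255 ≈ 0.384314 > 0.04045 → ((0.384314+0.055)/1.055)^2.4 ≈ 0.122139
  B: 246/255 ≈ 0.964706 > 0.04045 → ((0.964706+0.055)/1.055)^2.4 ≈ 0.921582
R_lin = 0.644480, G_lin = 0.122139, B_lin = 0.921582
L = 0.2126×R + 0.7152×G + 0.0722×B
L = 0.2126×0.644480 + 0.7152×0.122139 + 0.0722×0.921582
L ≈ 0.290908


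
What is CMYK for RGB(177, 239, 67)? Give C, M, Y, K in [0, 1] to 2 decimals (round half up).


R'=177/255≈0.6941, G'=239/255≈0.9373, B'=67/255≈0.2627
K = 1 - max(R',G',B') = 1 - 239/255 = 16/255 = 0.06274… → 0.06
(1-R'-K)/(1-K) simplifies to (max-R)/max with max = 239:
C = (239-177)/239 = 62/239 = 0.25941… → 0.26
M = (239-239)/239 = 0/239 = 0 → 0.00
Y = (239-67)/239 = 172/239 = 0.71966… → 0.72
= CMYK(0.26, 0.00, 0.72, 0.06)


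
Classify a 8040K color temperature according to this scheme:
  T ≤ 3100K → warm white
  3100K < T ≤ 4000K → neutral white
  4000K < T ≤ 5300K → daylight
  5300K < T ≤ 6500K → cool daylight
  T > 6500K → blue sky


Temperature: 8040K
8040K > 6500K → blue sky
Classification: blue sky


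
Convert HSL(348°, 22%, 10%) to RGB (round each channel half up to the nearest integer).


H=348°, S=0.22, L=0.10
C = (1-|2L-1|)×S = (1-|-0.80|)×0.22 = 0.044
H' = H/60 = 348/60 ≈ 5.8000; X = C×(1-|H' mod 2 - 1|) = 0.0088
m = L - C/2 = 0.10 - 0.022 = 0.078
Sector ⌊H'⌋ = 5 → (R',G',B') = (0.044, 0.0, 0.0088)
RGB = ((R'+m)×255, (G'+m)×255, (B'+m)×255) = (31.11, 19.89, 22.134)
Round half up → RGB(31, 20, 22)


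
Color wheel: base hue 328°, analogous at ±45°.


Base hue: 328°
Left analog: (328 - 45) mod 360 = 283°
Right analog: (328 + 45) mod 360 = 13°
Analogous hues = 283° and 13°


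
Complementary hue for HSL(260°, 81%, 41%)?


Complement = opposite side of color wheel = hue + 180°
H' = (260 + 180) mod 360 = 80°
S and L unchanged.
= HSL(80°, 81%, 41%)


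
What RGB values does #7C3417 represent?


7C → 124 (R)
34 → 52 (G)
17 → 23 (B)
= RGB(124, 52, 23)


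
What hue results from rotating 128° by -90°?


New hue = (H + rotation) mod 360
New hue = (128 -90) mod 360
= 38 mod 360
= 38°


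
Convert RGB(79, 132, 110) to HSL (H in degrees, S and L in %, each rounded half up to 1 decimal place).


Normalize: R'=79/255≈0.3098, G'=132/255≈0.5176, B'=110/255≈0.4314
Max=132/255, Min=79/255, Δ=Max-Min=53/255
L = (Max+Min)/2 = (132+79)/510 = 211/510 = 0.41372… → L = 41.4%
L ≤ 0.5 → S = Δ/(Max+Min) = 53/(132+79) = 53/211 = 0.25118… → S = 25.1%
(the 1/255 factors cancel in S and H, so raw channel differences can be used)
Max is G' → H = 60 × ((B-R)/Δ + 2) = 60 × ((110-79)/53 + 2)
  31/53 + 2 = 0.5849… + 2 = 2.5849…
  H = 60 × 2.5849… = 155.094…° → H = 155.1°
= HSL(155.1°, 25.1%, 41.4%)


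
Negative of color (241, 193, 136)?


Invert: (255-R, 255-G, 255-B)
R: 255-241 = 14
G: 255-193 = 62
B: 255-136 = 119
= RGB(14, 62, 119)


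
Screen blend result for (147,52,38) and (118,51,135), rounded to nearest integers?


Screen: C = 255 - (255-A)×(255-B)/255, rounded to nearest integer
R: 255 - (255-147)×(255-118)/255 = 255 - 14796/255 ≈ 255 - 58.024 = 196.976 → 197
G: 255 - (255-52)×(255-51)/255 = 255 - 41412/255 ≈ 255 - 162.400 = 92.600 → 93
B: 255 - (255-38)×(255-135)/255 = 255 - 26040/255 ≈ 255 - 102.118 = 152.882 → 153
= RGB(197, 93, 153)


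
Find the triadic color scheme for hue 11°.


Triadic: equally spaced at 120° intervals
H1 = 11°
H2 = (11 + 120) mod 360 = 131°
H3 = (11 + 240) mod 360 = 251°
Triadic = 11°, 131°, 251°


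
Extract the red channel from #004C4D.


Color: #004C4D
R = 00 = 0
G = 4C = 76
B = 4D = 77
Red = 0


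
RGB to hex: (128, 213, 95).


R = 128 → 80 (hex)
G = 213 → D5 (hex)
B = 95 → 5F (hex)
Hex = #80D55F


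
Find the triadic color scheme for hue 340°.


Triadic: equally spaced at 120° intervals
H1 = 340°
H2 = (340 + 120) mod 360 = 100°
H3 = (340 + 240) mod 360 = 220°
Triadic = 340°, 100°, 220°


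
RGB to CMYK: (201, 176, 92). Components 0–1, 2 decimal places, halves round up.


R'=201/255≈0.7882, G'=176/255≈0.6902, B'=92/255≈0.3608
K = 1 - max(R',G',B') = 1 - 201/255 = 54/255 = 0.21176… → 0.21
(1-R'-K)/(1-K) simplifies to (max-R)/max with max = 201:
C = (201-201)/201 = 0/201 = 0 → 0.00
M = (201-176)/201 = 25/201 = 0.12437… → 0.12
Y = (201-92)/201 = 109/201 = 0.54228… → 0.54
= CMYK(0.00, 0.12, 0.54, 0.21)
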